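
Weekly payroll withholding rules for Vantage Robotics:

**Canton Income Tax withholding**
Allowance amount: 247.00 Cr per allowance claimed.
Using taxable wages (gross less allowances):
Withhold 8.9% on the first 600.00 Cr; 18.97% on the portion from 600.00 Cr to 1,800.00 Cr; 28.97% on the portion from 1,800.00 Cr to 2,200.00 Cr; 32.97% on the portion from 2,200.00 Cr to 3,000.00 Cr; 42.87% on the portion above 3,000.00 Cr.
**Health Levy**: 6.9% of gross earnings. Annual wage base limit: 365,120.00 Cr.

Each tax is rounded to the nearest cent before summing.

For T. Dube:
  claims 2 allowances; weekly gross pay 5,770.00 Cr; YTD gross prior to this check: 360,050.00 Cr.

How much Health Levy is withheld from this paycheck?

349.83 Cr

Health Levy: cap 365,120.00 Cr − YTD 360,050.00 Cr = 5,070.00 Cr subject; 6.9% × 5,070.00 Cr = 349.83 Cr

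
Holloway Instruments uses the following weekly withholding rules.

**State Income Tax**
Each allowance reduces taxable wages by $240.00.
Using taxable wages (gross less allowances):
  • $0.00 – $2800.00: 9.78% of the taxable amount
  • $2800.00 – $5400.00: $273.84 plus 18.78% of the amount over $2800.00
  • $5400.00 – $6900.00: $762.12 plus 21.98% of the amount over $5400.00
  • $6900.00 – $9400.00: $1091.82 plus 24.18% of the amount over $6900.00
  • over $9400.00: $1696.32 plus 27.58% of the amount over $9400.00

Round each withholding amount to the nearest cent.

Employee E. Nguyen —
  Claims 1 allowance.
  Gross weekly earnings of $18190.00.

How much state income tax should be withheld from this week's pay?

$4054.41

State Income Tax: taxable = $18190.00 − 1×$240.00 = $17950.00
  $1696.32 + 27.58% × ($17950.00 − $9400.00) = $1696.32 + 27.58% × $8550.00 = $4054.41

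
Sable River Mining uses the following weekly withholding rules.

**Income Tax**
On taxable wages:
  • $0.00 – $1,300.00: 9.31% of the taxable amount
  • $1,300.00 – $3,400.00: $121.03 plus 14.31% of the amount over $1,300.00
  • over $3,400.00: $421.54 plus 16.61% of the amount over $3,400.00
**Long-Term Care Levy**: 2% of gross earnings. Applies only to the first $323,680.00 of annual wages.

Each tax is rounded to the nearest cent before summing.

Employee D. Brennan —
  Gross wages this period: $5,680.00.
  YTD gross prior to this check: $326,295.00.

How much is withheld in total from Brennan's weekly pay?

Income Tax: taxable = $5,680.00
  $421.54 + 16.61% × ($5,680.00 − $3,400.00) = $421.54 + 16.61% × $2,280.00 = $800.25
Long-Term Care Levy: YTD $326,295.00 ≥ cap $323,680.00 → $0.00
Total: $800.25 + $0.00 = $800.25

$800.25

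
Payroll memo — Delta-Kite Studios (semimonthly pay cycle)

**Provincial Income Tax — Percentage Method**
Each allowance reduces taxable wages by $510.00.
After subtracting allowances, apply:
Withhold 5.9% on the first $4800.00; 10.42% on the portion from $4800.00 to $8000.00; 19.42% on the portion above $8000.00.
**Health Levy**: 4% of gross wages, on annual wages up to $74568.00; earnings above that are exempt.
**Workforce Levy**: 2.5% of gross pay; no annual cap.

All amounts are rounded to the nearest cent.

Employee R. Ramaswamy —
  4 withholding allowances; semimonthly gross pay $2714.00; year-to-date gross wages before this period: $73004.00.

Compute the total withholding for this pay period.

$170.18

Provincial Income Tax: taxable = $2714.00 − 4×$510.00 = $674.00
  5.9% × $674.00 = $39.77
Health Levy: cap $74568.00 − YTD $73004.00 = $1564.00 subject; 4% × $1564.00 = $62.56
Workforce Levy: 2.5% × $2714.00 = $67.85
Total: $39.77 + $62.56 + $67.85 = $170.18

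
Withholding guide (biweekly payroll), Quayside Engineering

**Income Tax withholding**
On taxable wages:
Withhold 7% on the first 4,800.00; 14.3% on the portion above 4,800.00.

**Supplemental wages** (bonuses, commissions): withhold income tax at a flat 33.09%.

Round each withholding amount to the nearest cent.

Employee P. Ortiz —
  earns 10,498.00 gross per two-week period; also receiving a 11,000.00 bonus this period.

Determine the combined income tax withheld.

4,790.71

Income Tax: taxable = 10,498.00
  336.00 + 14.3% × (10,498.00 − 4,800.00) = 336.00 + 14.3% × 5,698.00 = 1,150.81
Supplemental (33.09% flat on bonus): 33.09% × 11,000.00 = 3,639.90
Total income tax: 1,150.81 + 3,639.90 = 4,790.71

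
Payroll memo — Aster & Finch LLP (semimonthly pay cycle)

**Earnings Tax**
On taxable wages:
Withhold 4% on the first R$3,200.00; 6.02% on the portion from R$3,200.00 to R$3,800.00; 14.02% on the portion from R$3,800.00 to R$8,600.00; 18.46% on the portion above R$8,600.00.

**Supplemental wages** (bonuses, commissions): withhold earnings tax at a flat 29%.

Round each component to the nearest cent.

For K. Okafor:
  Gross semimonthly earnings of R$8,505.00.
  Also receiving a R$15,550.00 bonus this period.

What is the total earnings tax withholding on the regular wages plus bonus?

Earnings Tax: taxable = R$8,505.00
  R$164.12 + 14.02% × (R$8,505.00 − R$3,800.00) = R$164.12 + 14.02% × R$4,705.00 = R$823.76
Supplemental (29% flat on bonus): 29% × R$15,550.00 = R$4,509.50
Total earnings tax: R$823.76 + R$4,509.50 = R$5,333.26

R$5,333.26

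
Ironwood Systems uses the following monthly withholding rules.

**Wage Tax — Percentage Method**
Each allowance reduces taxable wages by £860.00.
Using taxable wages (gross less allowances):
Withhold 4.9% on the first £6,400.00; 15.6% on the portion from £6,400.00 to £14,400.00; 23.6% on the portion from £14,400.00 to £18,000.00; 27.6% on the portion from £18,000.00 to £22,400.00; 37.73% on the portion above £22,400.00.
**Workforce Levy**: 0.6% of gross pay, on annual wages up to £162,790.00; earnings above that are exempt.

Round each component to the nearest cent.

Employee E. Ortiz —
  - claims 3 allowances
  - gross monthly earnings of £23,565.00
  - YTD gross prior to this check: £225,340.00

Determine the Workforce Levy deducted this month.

Workforce Levy: YTD £225,340.00 ≥ cap £162,790.00 → £0.00

£0.00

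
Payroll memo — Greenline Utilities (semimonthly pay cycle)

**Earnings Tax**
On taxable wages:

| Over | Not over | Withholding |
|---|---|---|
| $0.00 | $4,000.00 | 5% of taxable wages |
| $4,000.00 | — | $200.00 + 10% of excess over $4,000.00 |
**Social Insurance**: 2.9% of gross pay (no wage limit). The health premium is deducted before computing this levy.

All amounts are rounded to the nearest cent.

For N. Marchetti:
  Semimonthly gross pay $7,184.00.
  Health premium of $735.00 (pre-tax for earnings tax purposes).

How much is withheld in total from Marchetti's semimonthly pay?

$631.92

Earnings Tax: taxable = $7,184.00 − $735.00 = $6,449.00
  $200.00 + 10% × ($6,449.00 − $4,000.00) = $200.00 + 10% × $2,449.00 = $444.90
Social Insurance: 2.9% × $6,449.00 = $187.02
Total: $444.90 + $187.02 = $631.92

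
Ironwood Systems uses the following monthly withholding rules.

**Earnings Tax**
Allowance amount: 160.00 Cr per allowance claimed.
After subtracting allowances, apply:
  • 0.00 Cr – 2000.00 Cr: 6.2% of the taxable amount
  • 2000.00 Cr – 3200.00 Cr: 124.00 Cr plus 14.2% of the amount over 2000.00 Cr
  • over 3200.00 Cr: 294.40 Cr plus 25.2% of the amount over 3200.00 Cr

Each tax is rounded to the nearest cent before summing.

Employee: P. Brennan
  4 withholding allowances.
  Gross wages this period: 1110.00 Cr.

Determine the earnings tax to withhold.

Earnings Tax: taxable = 1110.00 Cr − 4×160.00 Cr = 470.00 Cr
  6.2% × 470.00 Cr = 29.14 Cr

29.14 Cr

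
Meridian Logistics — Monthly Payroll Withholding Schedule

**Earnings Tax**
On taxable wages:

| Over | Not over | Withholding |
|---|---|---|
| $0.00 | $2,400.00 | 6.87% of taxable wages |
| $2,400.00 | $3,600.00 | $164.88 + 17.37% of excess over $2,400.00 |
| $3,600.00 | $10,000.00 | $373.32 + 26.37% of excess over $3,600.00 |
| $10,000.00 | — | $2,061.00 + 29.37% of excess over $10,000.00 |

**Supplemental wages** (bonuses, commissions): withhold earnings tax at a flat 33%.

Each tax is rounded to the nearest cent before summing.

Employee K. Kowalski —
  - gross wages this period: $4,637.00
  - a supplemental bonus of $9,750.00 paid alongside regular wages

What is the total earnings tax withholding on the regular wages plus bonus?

$3,864.28

Earnings Tax: taxable = $4,637.00
  $373.32 + 26.37% × ($4,637.00 − $3,600.00) = $373.32 + 26.37% × $1,037.00 = $646.78
Supplemental (33% flat on bonus): 33% × $9,750.00 = $3,217.50
Total earnings tax: $646.78 + $3,217.50 = $3,864.28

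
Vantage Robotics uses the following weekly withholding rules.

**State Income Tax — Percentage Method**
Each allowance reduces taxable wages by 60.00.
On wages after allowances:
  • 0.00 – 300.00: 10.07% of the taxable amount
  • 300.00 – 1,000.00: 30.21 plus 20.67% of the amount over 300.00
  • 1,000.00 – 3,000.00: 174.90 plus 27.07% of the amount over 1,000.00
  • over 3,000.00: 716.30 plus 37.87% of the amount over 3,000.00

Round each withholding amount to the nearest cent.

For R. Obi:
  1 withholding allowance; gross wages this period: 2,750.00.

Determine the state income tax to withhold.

State Income Tax: taxable = 2,750.00 − 1×60.00 = 2,690.00
  174.90 + 27.07% × (2,690.00 − 1,000.00) = 174.90 + 27.07% × 1,690.00 = 632.38

632.38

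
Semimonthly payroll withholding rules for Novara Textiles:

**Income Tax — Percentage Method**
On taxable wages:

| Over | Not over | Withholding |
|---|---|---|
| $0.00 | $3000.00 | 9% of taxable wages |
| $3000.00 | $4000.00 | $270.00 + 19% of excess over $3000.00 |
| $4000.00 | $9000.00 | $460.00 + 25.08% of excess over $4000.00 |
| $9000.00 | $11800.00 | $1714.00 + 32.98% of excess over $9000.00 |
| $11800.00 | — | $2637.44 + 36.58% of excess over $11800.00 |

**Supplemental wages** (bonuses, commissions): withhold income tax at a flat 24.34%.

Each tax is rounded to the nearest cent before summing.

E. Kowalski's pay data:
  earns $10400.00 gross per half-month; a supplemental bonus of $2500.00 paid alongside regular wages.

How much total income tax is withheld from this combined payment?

Income Tax: taxable = $10400.00
  $1714.00 + 32.98% × ($10400.00 − $9000.00) = $1714.00 + 32.98% × $1400.00 = $2175.72
Supplemental (24.34% flat on bonus): 24.34% × $2500.00 = $608.50
Total income tax: $2175.72 + $608.50 = $2784.22

$2784.22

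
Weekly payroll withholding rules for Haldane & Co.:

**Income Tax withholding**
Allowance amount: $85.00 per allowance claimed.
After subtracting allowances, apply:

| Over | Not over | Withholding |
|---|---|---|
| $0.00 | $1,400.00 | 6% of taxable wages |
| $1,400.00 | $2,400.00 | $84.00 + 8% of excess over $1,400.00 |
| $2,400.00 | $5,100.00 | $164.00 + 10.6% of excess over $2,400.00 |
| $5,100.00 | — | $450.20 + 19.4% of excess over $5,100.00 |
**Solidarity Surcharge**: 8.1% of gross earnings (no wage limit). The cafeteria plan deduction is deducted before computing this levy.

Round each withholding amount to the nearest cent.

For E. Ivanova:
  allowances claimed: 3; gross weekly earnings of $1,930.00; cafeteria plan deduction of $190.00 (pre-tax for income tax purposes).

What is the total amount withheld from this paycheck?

Income Tax: taxable = $1,930.00 − $190.00 − 3×$85.00 = $1,485.00
  $84.00 + 8% × ($1,485.00 − $1,400.00) = $84.00 + 8% × $85.00 = $90.80
Solidarity Surcharge: 8.1% × $1,740.00 = $140.94
Total: $90.80 + $140.94 = $231.74

$231.74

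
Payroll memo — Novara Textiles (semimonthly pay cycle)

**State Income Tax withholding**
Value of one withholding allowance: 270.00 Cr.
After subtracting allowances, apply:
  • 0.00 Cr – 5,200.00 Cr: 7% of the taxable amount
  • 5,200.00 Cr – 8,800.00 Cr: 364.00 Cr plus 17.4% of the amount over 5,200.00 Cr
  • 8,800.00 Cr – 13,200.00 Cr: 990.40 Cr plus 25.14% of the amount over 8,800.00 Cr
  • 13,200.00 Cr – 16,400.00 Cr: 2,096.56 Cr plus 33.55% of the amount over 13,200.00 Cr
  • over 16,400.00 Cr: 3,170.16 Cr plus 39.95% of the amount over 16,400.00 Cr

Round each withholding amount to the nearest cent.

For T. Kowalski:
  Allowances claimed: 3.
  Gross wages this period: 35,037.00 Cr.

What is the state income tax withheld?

10,292.05 Cr

State Income Tax: taxable = 35,037.00 Cr − 3×270.00 Cr = 34,227.00 Cr
  3,170.16 Cr + 39.95% × (34,227.00 Cr − 16,400.00 Cr) = 3,170.16 Cr + 39.95% × 17,827.00 Cr = 10,292.05 Cr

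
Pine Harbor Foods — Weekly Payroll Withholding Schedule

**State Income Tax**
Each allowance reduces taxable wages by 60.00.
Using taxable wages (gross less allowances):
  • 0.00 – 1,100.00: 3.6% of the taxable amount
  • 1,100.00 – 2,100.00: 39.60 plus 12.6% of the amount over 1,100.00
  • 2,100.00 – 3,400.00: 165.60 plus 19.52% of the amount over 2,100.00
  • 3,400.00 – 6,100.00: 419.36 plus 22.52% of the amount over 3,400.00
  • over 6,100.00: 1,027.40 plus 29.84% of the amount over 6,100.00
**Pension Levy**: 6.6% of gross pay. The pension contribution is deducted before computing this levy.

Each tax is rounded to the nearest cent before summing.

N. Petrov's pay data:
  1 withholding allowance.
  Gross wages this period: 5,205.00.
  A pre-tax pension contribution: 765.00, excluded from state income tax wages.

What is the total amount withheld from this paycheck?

933.10

State Income Tax: taxable = 5,205.00 − 765.00 − 1×60.00 = 4,380.00
  419.36 + 22.52% × (4,380.00 − 3,400.00) = 419.36 + 22.52% × 980.00 = 640.06
Pension Levy: 6.6% × 4,440.00 = 293.04
Total: 640.06 + 293.04 = 933.10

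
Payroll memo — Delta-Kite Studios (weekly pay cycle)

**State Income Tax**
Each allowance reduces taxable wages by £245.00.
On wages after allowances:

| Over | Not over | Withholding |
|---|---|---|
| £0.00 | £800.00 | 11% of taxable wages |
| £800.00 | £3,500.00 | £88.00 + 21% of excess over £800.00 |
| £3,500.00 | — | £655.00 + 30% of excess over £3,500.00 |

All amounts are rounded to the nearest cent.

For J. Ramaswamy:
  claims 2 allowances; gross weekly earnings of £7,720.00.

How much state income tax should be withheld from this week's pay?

£1,774.00

State Income Tax: taxable = £7,720.00 − 2×£245.00 = £7,230.00
  £655.00 + 30% × (£7,230.00 − £3,500.00) = £655.00 + 30% × £3,730.00 = £1,774.00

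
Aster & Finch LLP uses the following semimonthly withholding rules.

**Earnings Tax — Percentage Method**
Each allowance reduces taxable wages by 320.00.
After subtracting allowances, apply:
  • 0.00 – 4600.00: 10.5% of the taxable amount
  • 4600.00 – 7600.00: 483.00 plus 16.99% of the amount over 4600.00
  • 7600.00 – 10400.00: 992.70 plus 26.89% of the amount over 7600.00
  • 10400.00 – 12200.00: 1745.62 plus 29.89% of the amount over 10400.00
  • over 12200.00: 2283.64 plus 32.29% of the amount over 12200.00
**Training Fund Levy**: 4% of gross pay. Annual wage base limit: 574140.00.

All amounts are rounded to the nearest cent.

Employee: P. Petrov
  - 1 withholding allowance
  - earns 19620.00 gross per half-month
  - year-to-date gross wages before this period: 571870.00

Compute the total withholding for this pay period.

Earnings Tax: taxable = 19620.00 − 1×320.00 = 19300.00
  2283.64 + 32.29% × (19300.00 − 12200.00) = 2283.64 + 32.29% × 7100.00 = 4576.23
Training Fund Levy: cap 574140.00 − YTD 571870.00 = 2270.00 subject; 4% × 2270.00 = 90.80
Total: 4576.23 + 90.80 = 4667.03

4667.03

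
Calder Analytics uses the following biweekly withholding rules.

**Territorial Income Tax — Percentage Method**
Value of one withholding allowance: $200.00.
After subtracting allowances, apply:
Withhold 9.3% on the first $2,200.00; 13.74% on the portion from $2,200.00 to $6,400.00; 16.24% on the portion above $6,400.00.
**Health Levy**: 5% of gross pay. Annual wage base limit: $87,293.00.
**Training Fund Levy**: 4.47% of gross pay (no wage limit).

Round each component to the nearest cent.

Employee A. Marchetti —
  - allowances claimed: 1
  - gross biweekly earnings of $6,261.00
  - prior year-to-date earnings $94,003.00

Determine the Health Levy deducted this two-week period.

$0.00

Health Levy: YTD $94,003.00 ≥ cap $87,293.00 → $0.00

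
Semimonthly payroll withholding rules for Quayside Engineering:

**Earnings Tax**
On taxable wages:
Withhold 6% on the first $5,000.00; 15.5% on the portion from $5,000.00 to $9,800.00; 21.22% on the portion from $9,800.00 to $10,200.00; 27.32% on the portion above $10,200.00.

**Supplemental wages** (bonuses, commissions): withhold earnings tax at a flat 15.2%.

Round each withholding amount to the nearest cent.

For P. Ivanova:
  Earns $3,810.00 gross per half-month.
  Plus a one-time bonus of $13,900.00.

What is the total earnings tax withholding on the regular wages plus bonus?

Earnings Tax: taxable = $3,810.00
  6% × $3,810.00 = $228.60
Supplemental (15.2% flat on bonus): 15.2% × $13,900.00 = $2,112.80
Total earnings tax: $228.60 + $2,112.80 = $2,341.40

$2,341.40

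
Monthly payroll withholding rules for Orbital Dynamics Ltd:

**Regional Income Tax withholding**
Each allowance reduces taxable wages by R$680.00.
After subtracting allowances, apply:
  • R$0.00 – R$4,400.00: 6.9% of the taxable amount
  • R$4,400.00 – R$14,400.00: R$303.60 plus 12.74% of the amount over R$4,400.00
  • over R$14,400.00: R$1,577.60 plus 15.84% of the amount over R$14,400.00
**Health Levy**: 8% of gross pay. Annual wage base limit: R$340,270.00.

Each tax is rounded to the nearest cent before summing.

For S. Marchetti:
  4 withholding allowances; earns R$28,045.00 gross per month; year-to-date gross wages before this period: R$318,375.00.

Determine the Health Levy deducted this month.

R$1,751.60

Health Levy: cap R$340,270.00 − YTD R$318,375.00 = R$21,895.00 subject; 8% × R$21,895.00 = R$1,751.60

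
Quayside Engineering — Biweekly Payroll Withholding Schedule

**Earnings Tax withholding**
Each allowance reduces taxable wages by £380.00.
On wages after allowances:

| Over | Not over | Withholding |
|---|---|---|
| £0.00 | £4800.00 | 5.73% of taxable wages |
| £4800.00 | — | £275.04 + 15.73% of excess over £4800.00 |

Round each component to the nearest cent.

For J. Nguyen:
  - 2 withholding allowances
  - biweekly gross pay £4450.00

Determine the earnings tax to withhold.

Earnings Tax: taxable = £4450.00 − 2×£380.00 = £3690.00
  5.73% × £3690.00 = £211.44

£211.44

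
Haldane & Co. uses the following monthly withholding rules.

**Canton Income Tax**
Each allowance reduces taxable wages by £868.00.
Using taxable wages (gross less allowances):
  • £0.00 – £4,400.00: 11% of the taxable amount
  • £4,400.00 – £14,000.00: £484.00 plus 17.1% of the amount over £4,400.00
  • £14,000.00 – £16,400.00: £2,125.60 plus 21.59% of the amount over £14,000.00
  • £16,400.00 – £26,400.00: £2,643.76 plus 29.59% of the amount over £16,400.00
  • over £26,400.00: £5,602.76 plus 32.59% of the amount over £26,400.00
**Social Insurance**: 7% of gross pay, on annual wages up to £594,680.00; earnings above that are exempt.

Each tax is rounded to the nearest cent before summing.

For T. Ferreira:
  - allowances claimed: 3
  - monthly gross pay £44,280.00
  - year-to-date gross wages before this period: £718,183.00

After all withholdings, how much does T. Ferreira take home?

Canton Income Tax: taxable = £44,280.00 − 3×£868.00 = £41,676.00
  £5,602.76 + 32.59% × (£41,676.00 − £26,400.00) = £5,602.76 + 32.59% × £15,276.00 = £10,581.21
Social Insurance: YTD £718,183.00 ≥ cap £594,680.00 → £0.00
Total withheld: £10,581.21 + £0.00 = £10,581.21
Net pay: £44,280.00 − £10,581.21 = £33,698.79

£33,698.79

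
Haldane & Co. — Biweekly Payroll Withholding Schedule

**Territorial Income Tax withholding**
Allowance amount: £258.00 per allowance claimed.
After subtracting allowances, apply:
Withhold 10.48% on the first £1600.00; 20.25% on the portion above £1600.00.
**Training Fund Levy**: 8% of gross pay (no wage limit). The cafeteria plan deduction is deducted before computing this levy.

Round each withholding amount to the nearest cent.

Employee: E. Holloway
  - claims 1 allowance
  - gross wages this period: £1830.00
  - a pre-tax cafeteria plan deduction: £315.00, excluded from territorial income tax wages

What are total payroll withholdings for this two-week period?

£252.93

Territorial Income Tax: taxable = £1830.00 − £315.00 − 1×£258.00 = £1257.00
  10.48% × £1257.00 = £131.73
Training Fund Levy: 8% × £1515.00 = £121.20
Total: £131.73 + £121.20 = £252.93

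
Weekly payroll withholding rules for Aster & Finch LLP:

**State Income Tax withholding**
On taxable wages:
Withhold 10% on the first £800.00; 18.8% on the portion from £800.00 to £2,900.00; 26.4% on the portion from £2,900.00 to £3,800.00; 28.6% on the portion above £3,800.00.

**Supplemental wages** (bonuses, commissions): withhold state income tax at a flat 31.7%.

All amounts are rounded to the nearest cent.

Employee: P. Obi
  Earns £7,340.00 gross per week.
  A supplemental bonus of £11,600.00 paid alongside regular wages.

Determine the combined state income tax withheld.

£5,402.04

State Income Tax: taxable = £7,340.00
  £712.40 + 28.6% × (£7,340.00 − £3,800.00) = £712.40 + 28.6% × £3,540.00 = £1,724.84
Supplemental (31.7% flat on bonus): 31.7% × £11,600.00 = £3,677.20
Total state income tax: £1,724.84 + £3,677.20 = £5,402.04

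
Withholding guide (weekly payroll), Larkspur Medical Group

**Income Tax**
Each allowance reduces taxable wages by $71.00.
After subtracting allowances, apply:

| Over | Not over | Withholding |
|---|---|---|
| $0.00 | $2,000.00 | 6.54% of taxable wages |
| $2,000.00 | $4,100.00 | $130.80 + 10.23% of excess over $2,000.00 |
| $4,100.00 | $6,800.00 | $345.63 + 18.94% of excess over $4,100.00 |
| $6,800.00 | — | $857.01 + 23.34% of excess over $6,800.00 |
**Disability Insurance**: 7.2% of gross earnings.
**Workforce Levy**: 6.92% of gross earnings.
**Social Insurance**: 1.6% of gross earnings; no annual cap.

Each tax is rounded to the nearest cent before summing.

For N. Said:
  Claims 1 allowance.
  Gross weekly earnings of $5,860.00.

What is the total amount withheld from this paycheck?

$1,586.72

Income Tax: taxable = $5,860.00 − 1×$71.00 = $5,789.00
  $345.63 + 18.94% × ($5,789.00 − $4,100.00) = $345.63 + 18.94% × $1,689.00 = $665.53
Disability Insurance: 7.2% × $5,860.00 = $421.92
Workforce Levy: 6.92% × $5,860.00 = $405.51
Social Insurance: 1.6% × $5,860.00 = $93.76
Total: $665.53 + $421.92 + $405.51 + $93.76 = $1,586.72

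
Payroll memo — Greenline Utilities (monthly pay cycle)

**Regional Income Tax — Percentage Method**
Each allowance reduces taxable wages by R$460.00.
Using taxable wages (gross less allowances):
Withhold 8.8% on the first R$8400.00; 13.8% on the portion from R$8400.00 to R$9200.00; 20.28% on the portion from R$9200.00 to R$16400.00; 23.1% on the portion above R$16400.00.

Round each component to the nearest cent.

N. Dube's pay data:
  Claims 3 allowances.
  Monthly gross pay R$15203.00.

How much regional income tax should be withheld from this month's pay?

Regional Income Tax: taxable = R$15203.00 − 3×R$460.00 = R$13823.00
  R$849.60 + 20.28% × (R$13823.00 − R$9200.00) = R$849.60 + 20.28% × R$4623.00 = R$1787.14

R$1787.14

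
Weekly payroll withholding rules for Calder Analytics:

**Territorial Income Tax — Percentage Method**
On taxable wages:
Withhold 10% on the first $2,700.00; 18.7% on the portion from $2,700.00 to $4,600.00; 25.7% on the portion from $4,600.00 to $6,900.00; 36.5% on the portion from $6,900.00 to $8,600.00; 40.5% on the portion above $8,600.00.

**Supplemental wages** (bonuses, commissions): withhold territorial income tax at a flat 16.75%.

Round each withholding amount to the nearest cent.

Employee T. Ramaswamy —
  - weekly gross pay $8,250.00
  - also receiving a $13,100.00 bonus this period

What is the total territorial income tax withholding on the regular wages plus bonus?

$3,903.40

Territorial Income Tax: taxable = $8,250.00
  $1,216.40 + 36.5% × ($8,250.00 − $6,900.00) = $1,216.40 + 36.5% × $1,350.00 = $1,709.15
Supplemental (16.75% flat on bonus): 16.75% × $13,100.00 = $2,194.25
Total territorial income tax: $1,709.15 + $2,194.25 = $3,903.40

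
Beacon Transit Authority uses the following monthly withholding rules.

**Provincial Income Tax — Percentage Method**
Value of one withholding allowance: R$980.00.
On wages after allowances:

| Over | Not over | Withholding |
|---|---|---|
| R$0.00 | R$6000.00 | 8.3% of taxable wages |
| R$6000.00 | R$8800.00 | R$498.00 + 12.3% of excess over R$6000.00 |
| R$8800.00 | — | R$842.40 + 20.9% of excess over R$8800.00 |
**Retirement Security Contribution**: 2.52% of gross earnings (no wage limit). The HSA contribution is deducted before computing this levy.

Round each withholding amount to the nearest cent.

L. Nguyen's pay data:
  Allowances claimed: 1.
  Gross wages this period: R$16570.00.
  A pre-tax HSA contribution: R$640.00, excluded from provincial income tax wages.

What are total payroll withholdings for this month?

Provincial Income Tax: taxable = R$16570.00 − R$640.00 − 1×R$980.00 = R$14950.00
  R$842.40 + 20.9% × (R$14950.00 − R$8800.00) = R$842.40 + 20.9% × R$6150.00 = R$2127.75
Retirement Security Contribution: 2.52% × R$15930.00 = R$401.44
Total: R$2127.75 + R$401.44 = R$2529.19

R$2529.19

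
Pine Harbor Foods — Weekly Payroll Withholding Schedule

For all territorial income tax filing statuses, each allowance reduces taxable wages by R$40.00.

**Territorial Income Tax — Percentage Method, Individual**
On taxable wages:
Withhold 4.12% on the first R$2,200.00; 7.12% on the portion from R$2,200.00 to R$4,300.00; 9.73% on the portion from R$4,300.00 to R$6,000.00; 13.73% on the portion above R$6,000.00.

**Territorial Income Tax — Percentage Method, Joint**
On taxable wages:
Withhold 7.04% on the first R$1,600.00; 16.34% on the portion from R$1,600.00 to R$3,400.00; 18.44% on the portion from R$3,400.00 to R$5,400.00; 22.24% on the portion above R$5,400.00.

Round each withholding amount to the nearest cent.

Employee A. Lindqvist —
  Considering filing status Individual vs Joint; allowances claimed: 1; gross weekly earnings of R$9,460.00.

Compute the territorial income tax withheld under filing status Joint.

R$1,669.61

Territorial Income Tax (Joint): taxable = R$9,460.00 − 1×R$40.00 = R$9,420.00
  R$775.56 + 22.24% × (R$9,420.00 − R$5,400.00) = R$775.56 + 22.24% × R$4,020.00 = R$1,669.61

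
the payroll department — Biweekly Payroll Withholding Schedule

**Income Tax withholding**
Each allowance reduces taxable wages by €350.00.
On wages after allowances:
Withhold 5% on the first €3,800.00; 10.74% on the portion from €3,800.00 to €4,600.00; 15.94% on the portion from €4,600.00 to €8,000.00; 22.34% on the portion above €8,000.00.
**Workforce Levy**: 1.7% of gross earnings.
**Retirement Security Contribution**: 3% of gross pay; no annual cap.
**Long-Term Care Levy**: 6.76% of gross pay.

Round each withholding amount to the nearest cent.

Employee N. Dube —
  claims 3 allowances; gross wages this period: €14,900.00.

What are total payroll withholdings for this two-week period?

Income Tax: taxable = €14,900.00 − 3×€350.00 = €13,850.00
  €817.88 + 22.34% × (€13,850.00 − €8,000.00) = €817.88 + 22.34% × €5,850.00 = €2,124.77
Workforce Levy: 1.7% × €14,900.00 = €253.30
Retirement Security Contribution: 3% × €14,900.00 = €447.00
Long-Term Care Levy: 6.76% × €14,900.00 = €1,007.24
Total: €2,124.77 + €253.30 + €447.00 + €1,007.24 = €3,832.31

€3,832.31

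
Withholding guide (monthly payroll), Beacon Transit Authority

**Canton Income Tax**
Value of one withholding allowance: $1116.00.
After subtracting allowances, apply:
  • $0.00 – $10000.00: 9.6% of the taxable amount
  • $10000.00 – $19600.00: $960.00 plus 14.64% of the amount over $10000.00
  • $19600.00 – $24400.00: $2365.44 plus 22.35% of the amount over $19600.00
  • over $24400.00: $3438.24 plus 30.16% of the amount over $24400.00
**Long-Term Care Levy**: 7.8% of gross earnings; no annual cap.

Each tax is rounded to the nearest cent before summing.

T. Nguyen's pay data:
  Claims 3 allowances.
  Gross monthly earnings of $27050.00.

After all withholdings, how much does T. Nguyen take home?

$21657.86

Canton Income Tax: taxable = $27050.00 − 3×$1116.00 = $23702.00
  $2365.44 + 22.35% × ($23702.00 − $19600.00) = $2365.44 + 22.35% × $4102.00 = $3282.24
Long-Term Care Levy: 7.8% × $27050.00 = $2109.90
Total withheld: $3282.24 + $2109.90 = $5392.14
Net pay: $27050.00 − $5392.14 = $21657.86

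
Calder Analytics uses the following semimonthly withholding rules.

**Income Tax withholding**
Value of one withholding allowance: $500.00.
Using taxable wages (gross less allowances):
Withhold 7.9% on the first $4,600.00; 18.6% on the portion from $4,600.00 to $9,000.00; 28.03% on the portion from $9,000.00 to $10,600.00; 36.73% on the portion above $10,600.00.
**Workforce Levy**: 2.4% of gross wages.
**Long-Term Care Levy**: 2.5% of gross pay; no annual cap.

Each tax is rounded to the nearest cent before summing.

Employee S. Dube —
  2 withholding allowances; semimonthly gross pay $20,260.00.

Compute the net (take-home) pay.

Income Tax: taxable = $20,260.00 − 2×$500.00 = $19,260.00
  $1,630.28 + 36.73% × ($19,260.00 − $10,600.00) = $1,630.28 + 36.73% × $8,660.00 = $4,811.10
Workforce Levy: 2.4% × $20,260.00 = $486.24
Long-Term Care Levy: 2.5% × $20,260.00 = $506.50
Total withheld: $4,811.10 + $486.24 + $506.50 = $5,803.84
Net pay: $20,260.00 − $5,803.84 = $14,456.16

$14,456.16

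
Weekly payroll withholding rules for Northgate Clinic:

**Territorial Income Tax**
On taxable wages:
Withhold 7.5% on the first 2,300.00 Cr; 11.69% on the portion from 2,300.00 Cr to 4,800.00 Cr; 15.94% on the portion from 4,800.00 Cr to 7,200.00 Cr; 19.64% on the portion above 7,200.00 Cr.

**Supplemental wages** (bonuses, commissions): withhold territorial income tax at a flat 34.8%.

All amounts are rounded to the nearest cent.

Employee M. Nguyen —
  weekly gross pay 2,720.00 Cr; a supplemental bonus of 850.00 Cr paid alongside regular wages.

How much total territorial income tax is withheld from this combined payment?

Territorial Income Tax: taxable = 2,720.00 Cr
  172.50 Cr + 11.69% × (2,720.00 Cr − 2,300.00 Cr) = 172.50 Cr + 11.69% × 420.00 Cr = 221.60 Cr
Supplemental (34.8% flat on bonus): 34.8% × 850.00 Cr = 295.80 Cr
Total territorial income tax: 221.60 Cr + 295.80 Cr = 517.40 Cr

517.40 Cr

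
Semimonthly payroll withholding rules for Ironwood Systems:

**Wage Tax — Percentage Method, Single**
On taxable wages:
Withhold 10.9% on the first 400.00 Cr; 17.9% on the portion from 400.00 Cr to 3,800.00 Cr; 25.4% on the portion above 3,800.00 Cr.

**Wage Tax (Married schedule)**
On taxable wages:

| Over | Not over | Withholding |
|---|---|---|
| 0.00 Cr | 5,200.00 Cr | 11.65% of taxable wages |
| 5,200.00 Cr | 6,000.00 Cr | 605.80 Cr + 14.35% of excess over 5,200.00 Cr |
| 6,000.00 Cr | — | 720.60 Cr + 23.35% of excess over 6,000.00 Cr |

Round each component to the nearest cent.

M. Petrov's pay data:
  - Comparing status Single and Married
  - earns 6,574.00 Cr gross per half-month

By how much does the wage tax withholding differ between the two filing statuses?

502.17 Cr

Wage Tax (Single): taxable = 6,574.00 Cr
  652.20 Cr + 25.4% × (6,574.00 Cr − 3,800.00 Cr) = 652.20 Cr + 25.4% × 2,774.00 Cr = 1,356.80 Cr
Wage Tax (Married): taxable = 6,574.00 Cr
  720.60 Cr + 23.35% × (6,574.00 Cr − 6,000.00 Cr) = 720.60 Cr + 23.35% × 574.00 Cr = 854.63 Cr
Difference: |1,356.80 Cr − 854.63 Cr| = 502.17 Cr (higher under Single)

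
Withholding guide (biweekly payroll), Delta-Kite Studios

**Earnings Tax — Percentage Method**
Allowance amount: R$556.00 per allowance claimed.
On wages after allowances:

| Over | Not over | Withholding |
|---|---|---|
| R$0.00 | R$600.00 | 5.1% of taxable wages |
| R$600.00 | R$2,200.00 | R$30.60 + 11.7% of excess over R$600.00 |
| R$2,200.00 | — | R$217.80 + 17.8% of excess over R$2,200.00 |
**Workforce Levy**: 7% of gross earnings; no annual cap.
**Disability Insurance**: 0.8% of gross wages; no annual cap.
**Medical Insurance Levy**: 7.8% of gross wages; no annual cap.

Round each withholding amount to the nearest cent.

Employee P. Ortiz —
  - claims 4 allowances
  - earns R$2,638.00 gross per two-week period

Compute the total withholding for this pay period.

Earnings Tax: taxable = R$2,638.00 − 4×R$556.00 = R$414.00
  5.1% × R$414.00 = R$21.11
Workforce Levy: 7% × R$2,638.00 = R$184.66
Disability Insurance: 0.8% × R$2,638.00 = R$21.10
Medical Insurance Levy: 7.8% × R$2,638.00 = R$205.76
Total: R$21.11 + R$184.66 + R$21.10 + R$205.76 = R$432.63

R$432.63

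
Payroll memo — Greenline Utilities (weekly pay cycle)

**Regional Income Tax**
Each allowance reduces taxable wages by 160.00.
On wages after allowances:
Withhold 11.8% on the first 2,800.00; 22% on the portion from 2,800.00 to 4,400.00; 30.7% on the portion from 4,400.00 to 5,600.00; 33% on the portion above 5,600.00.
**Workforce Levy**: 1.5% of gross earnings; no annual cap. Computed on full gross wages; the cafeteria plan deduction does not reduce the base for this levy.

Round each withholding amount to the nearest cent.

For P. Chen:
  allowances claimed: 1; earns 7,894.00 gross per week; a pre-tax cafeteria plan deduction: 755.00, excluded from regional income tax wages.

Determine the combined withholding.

Regional Income Tax: taxable = 7,894.00 − 755.00 − 1×160.00 = 6,979.00
  1,050.80 + 33% × (6,979.00 − 5,600.00) = 1,050.80 + 33% × 1,379.00 = 1,505.87
Workforce Levy: 1.5% × 7,894.00 = 118.41
Total: 1,505.87 + 118.41 = 1,624.28

1,624.28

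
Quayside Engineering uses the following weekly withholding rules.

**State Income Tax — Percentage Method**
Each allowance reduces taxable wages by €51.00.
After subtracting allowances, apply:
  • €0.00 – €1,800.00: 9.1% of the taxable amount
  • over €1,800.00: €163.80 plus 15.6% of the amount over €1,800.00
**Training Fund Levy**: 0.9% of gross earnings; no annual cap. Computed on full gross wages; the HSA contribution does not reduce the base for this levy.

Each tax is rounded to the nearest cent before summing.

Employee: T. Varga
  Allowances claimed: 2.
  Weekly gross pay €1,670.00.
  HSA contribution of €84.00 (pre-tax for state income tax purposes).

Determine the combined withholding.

State Income Tax: taxable = €1,670.00 − €84.00 − 2×€51.00 = €1,484.00
  9.1% × €1,484.00 = €135.04
Training Fund Levy: 0.9% × €1,670.00 = €15.03
Total: €135.04 + €15.03 = €150.07

€150.07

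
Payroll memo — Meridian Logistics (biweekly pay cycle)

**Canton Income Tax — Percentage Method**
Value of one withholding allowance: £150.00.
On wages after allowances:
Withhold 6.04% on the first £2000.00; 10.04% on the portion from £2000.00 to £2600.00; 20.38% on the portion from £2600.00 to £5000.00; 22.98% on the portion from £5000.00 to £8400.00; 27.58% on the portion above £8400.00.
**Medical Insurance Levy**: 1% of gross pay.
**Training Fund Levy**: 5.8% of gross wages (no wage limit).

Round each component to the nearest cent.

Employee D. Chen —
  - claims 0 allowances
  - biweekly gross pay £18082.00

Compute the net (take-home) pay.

Canton Income Tax: taxable = £18082.00
  £1451.48 + 27.58% × (£18082.00 − £8400.00) = £1451.48 + 27.58% × £9682.00 = £4121.78
Medical Insurance Levy: 1% × £18082.00 = £180.82
Training Fund Levy: 5.8% × £18082.00 = £1048.76
Total withheld: £4121.78 + £180.82 + £1048.76 = £5351.36
Net pay: £18082.00 − £5351.36 = £12730.64

£12730.64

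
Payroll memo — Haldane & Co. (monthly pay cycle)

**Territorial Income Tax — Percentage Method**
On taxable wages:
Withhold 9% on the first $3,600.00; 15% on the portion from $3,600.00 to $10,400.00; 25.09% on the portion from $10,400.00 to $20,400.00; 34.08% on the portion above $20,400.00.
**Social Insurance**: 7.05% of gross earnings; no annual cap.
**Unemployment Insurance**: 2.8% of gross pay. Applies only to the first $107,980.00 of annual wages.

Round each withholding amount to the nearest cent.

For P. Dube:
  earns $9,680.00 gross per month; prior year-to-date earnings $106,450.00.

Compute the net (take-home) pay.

$7,718.72

Territorial Income Tax: taxable = $9,680.00
  $324.00 + 15% × ($9,680.00 − $3,600.00) = $324.00 + 15% × $6,080.00 = $1,236.00
Social Insurance: 7.05% × $9,680.00 = $682.44
Unemployment Insurance: cap $107,980.00 − YTD $106,450.00 = $1,530.00 subject; 2.8% × $1,530.00 = $42.84
Total withheld: $1,236.00 + $682.44 + $42.84 = $1,961.28
Net pay: $9,680.00 − $1,961.28 = $7,718.72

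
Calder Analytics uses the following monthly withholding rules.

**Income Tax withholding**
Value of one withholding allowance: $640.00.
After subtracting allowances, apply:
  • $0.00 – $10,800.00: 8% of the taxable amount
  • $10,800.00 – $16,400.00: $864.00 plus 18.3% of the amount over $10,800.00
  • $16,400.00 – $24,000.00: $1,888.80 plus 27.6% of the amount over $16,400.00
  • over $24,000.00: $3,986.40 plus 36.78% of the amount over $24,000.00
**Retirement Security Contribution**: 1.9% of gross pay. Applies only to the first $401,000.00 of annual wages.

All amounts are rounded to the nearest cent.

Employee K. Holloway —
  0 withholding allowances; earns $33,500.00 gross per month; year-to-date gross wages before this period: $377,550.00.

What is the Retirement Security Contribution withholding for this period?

$445.55

Retirement Security Contribution: cap $401,000.00 − YTD $377,550.00 = $23,450.00 subject; 1.9% × $23,450.00 = $445.55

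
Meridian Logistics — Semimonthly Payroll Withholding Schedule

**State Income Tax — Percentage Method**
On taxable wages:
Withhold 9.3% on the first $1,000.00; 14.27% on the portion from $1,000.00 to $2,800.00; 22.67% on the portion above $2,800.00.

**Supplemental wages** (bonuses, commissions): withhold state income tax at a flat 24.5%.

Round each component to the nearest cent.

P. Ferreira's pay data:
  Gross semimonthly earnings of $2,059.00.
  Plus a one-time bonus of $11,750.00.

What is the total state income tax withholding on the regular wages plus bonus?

State Income Tax: taxable = $2,059.00
  $93.00 + 14.27% × ($2,059.00 − $1,000.00) = $93.00 + 14.27% × $1,059.00 = $244.12
Supplemental (24.5% flat on bonus): 24.5% × $11,750.00 = $2,878.75
Total state income tax: $244.12 + $2,878.75 = $3,122.87

$3,122.87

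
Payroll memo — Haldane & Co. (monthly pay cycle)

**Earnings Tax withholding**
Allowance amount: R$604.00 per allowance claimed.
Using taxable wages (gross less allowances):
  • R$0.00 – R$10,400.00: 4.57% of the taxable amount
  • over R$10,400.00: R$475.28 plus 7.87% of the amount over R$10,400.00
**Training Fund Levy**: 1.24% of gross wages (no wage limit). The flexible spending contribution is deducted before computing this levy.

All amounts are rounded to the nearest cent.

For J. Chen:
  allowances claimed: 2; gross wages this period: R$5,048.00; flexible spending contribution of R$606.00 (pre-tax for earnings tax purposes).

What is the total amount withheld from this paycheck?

R$202.87

Earnings Tax: taxable = R$5,048.00 − R$606.00 − 2×R$604.00 = R$3,234.00
  4.57% × R$3,234.00 = R$147.79
Training Fund Levy: 1.24% × R$4,442.00 = R$55.08
Total: R$147.79 + R$55.08 = R$202.87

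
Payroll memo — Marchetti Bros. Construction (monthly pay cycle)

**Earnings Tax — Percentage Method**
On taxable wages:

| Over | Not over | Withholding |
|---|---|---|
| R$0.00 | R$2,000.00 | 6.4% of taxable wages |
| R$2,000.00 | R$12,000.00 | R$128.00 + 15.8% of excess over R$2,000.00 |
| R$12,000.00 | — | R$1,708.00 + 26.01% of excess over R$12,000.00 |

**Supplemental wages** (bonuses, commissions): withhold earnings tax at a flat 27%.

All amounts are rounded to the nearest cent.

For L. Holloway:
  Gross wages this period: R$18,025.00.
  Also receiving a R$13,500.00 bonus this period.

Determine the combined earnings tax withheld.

R$6,920.10

Earnings Tax: taxable = R$18,025.00
  R$1,708.00 + 26.01% × (R$18,025.00 − R$12,000.00) = R$1,708.00 + 26.01% × R$6,025.00 = R$3,275.10
Supplemental (27% flat on bonus): 27% × R$13,500.00 = R$3,645.00
Total earnings tax: R$3,275.10 + R$3,645.00 = R$6,920.10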